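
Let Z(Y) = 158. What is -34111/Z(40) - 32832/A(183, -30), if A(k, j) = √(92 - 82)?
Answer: -34111/158 - 16416*√10/5 ≈ -10598.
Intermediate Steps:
A(k, j) = √10
-34111/Z(40) - 32832/A(183, -30) = -34111/158 - 32832*√10/10 = -34111*1/158 - 16416*√10/5 = -34111/158 - 16416*√10/5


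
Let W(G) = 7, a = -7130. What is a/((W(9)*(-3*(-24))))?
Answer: -3565/252 ≈ -14.147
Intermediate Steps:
a/((W(9)*(-3*(-24)))) = -7130/(7*(-3*(-24))) = -7130/(7*72) = -7130/504 = -7130*1/504 = -3565/252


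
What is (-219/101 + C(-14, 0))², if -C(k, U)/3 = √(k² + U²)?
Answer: 19900521/10201 ≈ 1950.8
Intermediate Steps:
C(k, U) = -3*√(U² + k²) (C(k, U) = -3*√(k² + U²) = -3*√(U² + k²))
(-219/101 + C(-14, 0))² = (-219/101 - 3*√(0² + (-14)²))² = (-219*1/101 - 3*√(0 + 196))² = (-219/101 - 3*√196)² = (-219/101 - 3*14)² = (-219/101 - 42)² = (-4461/101)² = 19900521/10201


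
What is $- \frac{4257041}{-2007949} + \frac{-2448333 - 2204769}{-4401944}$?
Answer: $\frac{14041223797751}{4419439526428} \approx 3.1772$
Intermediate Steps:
$- \frac{4257041}{-2007949} + \frac{-2448333 - 2204769}{-4401944} = \left(-4257041\right) \left(- \frac{1}{2007949}\right) + \left(-2448333 - 2204769\right) \left(- \frac{1}{4401944}\right) = \frac{4257041}{2007949} - - \frac{2326551}{2200972} = \frac{4257041}{2007949} + \frac{2326551}{2200972} = \frac{14041223797751}{4419439526428}$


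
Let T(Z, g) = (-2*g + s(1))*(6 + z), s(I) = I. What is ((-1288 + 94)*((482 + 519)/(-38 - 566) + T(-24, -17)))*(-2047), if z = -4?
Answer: 50445373461/302 ≈ 1.6704e+8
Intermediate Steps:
T(Z, g) = 2 - 4*g (T(Z, g) = (-2*g + 1)*(6 - 4) = (1 - 2*g)*2 = 2 - 4*g)
((-1288 + 94)*((482 + 519)/(-38 - 566) + T(-24, -17)))*(-2047) = ((-1288 + 94)*((482 + 519)/(-38 - 566) + (2 - 4*(-17))))*(-2047) = -1194*(1001/(-604) + (2 + 68))*(-2047) = -1194*(1001*(-1/604) + 70)*(-2047) = -1194*(-1001/604 + 70)*(-2047) = -1194*41279/604*(-2047) = -24643563/302*(-2047) = 50445373461/302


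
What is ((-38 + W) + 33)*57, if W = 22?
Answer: 969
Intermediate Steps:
((-38 + W) + 33)*57 = ((-38 + 22) + 33)*57 = (-16 + 33)*57 = 17*57 = 969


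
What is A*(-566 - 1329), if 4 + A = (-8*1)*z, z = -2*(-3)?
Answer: 98540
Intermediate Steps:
z = 6
A = -52 (A = -4 - 8*1*6 = -4 - 8*6 = -4 - 48 = -52)
A*(-566 - 1329) = -52*(-566 - 1329) = -52*(-1895) = 98540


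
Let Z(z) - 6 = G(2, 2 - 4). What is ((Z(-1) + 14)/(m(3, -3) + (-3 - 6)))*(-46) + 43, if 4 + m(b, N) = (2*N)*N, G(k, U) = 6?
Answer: -981/5 ≈ -196.20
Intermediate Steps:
Z(z) = 12 (Z(z) = 6 + 6 = 12)
m(b, N) = -4 + 2*N² (m(b, N) = -4 + (2*N)*N = -4 + 2*N²)
((Z(-1) + 14)/(m(3, -3) + (-3 - 6)))*(-46) + 43 = ((12 + 14)/((-4 + 2*(-3)²) + (-3 - 6)))*(-46) + 43 = (26/((-4 + 2*9) - 9))*(-46) + 43 = (26/((-4 + 18) - 9))*(-46) + 43 = (26/(14 - 9))*(-46) + 43 = (26/5)*(-46) + 43 = -1196/5 + 43 = -981/5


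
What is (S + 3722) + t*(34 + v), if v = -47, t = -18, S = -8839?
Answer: -4883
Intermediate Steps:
(S + 3722) + t*(34 + v) = (-8839 + 3722) - 18*(34 - 47) = -5117 - 18*(-13) = -5117 + 234 = -4883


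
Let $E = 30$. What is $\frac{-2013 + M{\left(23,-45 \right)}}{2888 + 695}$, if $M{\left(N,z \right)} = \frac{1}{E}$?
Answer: $- \frac{60389}{107490} \approx -0.56181$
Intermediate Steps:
$M{\left(N,z \right)} = \frac{1}{30}$
$\frac{-2013 + M{\left(23,-45 \right)}}{2888 + 695} = \frac{-2013 + \frac{1}{30}}{2888 + 695} = - \frac{60389}{30 \cdot 3583} = \left(- \frac{60389}{30}\right) \frac{1}{3583} = - \frac{60389}{107490}$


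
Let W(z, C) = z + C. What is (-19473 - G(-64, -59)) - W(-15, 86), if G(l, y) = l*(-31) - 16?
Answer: -21512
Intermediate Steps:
G(l, y) = -16 - 31*l (G(l, y) = -31*l - 16 = -16 - 31*l)
W(z, C) = C + z
(-19473 - G(-64, -59)) - W(-15, 86) = (-19473 - (-16 - 31*(-64))) - (86 - 15) = (-19473 - (-16 + 1984)) - 1*71 = (-19473 - 1*1968) - 71 = (-19473 - 1968) - 71 = -21441 - 71 = -21512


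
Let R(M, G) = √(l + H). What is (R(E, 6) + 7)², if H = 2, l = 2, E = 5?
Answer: 81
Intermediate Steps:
R(M, G) = 2 (R(M, G) = √(2 + 2) = √4 = 2)
(R(E, 6) + 7)² = (2 + 7)² = 9² = 81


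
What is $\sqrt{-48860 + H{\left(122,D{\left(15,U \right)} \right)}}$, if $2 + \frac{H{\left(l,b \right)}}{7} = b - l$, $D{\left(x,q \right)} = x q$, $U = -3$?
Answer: $i \sqrt{50043} \approx 223.7 i$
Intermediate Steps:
$D{\left(x,q \right)} = q x$
$H{\left(l,b \right)} = -14 - 7 l + 7 b$ ($H{\left(l,b \right)} = -14 + 7 \left(b - l\right) = -14 + \left(- 7 l + 7 b\right) = -14 - 7 l + 7 b$)
$\sqrt{-48860 + H{\left(122,D{\left(15,U \right)} \right)}} = \sqrt{-48860 - \left(868 - \left(-21\right) 15\right)} = \sqrt{-48860 - 1183} = \sqrt{-50043} = i \sqrt{50043}$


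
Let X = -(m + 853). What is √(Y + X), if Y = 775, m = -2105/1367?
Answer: I*√142880207/1367 ≈ 8.7441*I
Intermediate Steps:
m = -2105/1367 (m = -2105*1/1367 = -2105/1367 ≈ -1.5399)
X = -1163946/1367 (X = -(-2105/1367 + 853) = -1*1163946/1367 = -1163946/1367 ≈ -851.46)
√(Y + X) = √(775 - 1163946/1367) = √(-104521/1367) = I*√142880207/1367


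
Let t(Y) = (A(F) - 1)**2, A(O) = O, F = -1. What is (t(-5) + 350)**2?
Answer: 125316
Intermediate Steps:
t(Y) = 4 (t(Y) = (-1 - 1)**2 = (-2)**2 = 4)
(t(-5) + 350)**2 = (4 + 350)**2 = 354**2 = 125316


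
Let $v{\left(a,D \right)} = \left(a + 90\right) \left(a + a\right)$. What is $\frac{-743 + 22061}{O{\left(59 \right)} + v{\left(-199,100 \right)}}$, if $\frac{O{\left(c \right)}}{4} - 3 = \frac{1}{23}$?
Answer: $\frac{245157}{499033} \approx 0.49126$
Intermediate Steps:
$v{\left(a,D \right)} = 2 a \left(90 + a\right)$ ($v{\left(a,D \right)} = \left(90 + a\right) 2 a = 2 a \left(90 + a\right)$)
$O{\left(c \right)} = \frac{280}{23}$ ($O{\left(c \right)} = 12 + \frac{4}{23} = \frac{280}{23}$)
$\frac{-743 + 22061}{O{\left(59 \right)} + v{\left(-199,100 \right)}} = \frac{-743 + 22061}{\frac{280}{23} + 2 \left(-199\right) \left(90 - 199\right)} = \frac{21318}{\frac{280}{23} + 2 \left(-199\right) \left(-109\right)} = \frac{21318}{\frac{280}{23} + 43382} = \frac{21318}{\frac{998066}{23}} = 21318 \cdot \frac{23}{998066} = \frac{245157}{499033}$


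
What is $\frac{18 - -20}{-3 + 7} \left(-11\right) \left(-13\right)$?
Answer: $\frac{2717}{2} \approx 1358.5$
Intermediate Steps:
$\frac{18 - -20}{-3 + 7} \left(-11\right) \left(-13\right) = \frac{18 + 20}{4} \left(-11\right) \left(-13\right) = 38 \cdot \frac{1}{4} \left(-11\right) \left(-13\right) = \frac{19}{2} \left(-11\right) \left(-13\right) = \left(- \frac{209}{2}\right) \left(-13\right) = \frac{2717}{2}$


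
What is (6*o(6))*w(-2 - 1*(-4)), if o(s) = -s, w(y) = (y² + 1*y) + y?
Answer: -288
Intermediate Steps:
w(y) = y² + 2*y (w(y) = (y² + y) + y = (y + y²) + y = y² + 2*y)
(6*o(6))*w(-2 - 1*(-4)) = (6*(-1*6))*((-2 - 1*(-4))*(2 + (-2 - 1*(-4)))) = (6*(-6))*((-2 + 4)*(2 + (-2 + 4))) = -72*(2 + 2) = -72*4 = -36*8 = -288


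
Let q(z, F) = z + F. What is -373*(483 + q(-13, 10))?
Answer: -179040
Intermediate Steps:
q(z, F) = F + z
-373*(483 + q(-13, 10)) = -373*(483 + (10 - 13)) = -373*(483 - 3) = -373*480 = -179040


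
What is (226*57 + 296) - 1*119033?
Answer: -105855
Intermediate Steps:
(226*57 + 296) - 1*119033 = (12882 + 296) - 119033 = 13178 - 119033 = -105855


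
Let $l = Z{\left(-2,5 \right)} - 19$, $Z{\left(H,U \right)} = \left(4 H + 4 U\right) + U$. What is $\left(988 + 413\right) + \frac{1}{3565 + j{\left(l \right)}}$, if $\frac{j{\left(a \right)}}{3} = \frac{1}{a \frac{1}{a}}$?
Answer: $\frac{4998769}{3568} \approx 1401.0$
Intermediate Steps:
$Z{\left(H,U \right)} = 4 H + 5 U$
$l = -2$ ($l = \left(4 \left(-2\right) + 5 \cdot 5\right) - 19 = \left(-8 + 25\right) - 19 = 17 - 19 = -2$)
$j{\left(a \right)} = 3$ ($j{\left(a \right)} = \frac{3}{a \frac{1}{a}} = \frac{3}{1} = 3 \cdot 1 = 3$)
$\left(988 + 413\right) + \frac{1}{3565 + j{\left(l \right)}} = \left(988 + 413\right) + \frac{1}{3565 + 3} = 1401 + \frac{1}{3568} = \frac{4998769}{3568}$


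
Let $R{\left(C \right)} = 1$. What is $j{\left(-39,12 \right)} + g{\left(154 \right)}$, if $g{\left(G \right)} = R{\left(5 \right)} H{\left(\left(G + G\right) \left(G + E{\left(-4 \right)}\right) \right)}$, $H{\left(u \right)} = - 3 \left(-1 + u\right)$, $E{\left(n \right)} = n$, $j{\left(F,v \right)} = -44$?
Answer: $-138641$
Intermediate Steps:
$H{\left(u \right)} = 3 - 3 u$
$g{\left(G \right)} = 3 - 6 G \left(-4 + G\right)$ ($g{\left(G \right)} = 1 \left(3 - 3 \left(G + G\right) \left(G - 4\right)\right) = 1 \left(3 - 3 \cdot 2 G \left(-4 + G\right)\right) = 1 \left(3 - 6 G \left(-4 + G\right)\right) = 3 - 6 G \left(-4 + G\right)$)
$j{\left(-39,12 \right)} + g{\left(154 \right)} = -44 + \left(3 - 924 \left(-4 + 154\right)\right) = -44 + \left(3 - 924 \cdot 150\right) = -44 + \left(3 - 138600\right) = -44 - 138597 = -138641$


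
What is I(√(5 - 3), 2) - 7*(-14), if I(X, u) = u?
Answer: 100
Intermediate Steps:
I(√(5 - 3), 2) - 7*(-14) = 2 - 7*(-14) = 2 + 98 = 100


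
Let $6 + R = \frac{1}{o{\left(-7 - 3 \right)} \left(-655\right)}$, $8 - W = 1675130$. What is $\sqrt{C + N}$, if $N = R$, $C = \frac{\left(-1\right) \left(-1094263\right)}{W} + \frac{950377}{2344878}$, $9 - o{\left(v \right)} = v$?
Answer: $\frac{i \sqrt{11520224630151000344128274504795}}{1357872817890795} \approx 2.4996 i$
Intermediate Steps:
$W = -1675122$ ($W = 8 - 1675130 = -1675122$)
$o{\left(v \right)} = 9 - v$
$C = - \frac{81159651160}{327329727093}$ ($C = \frac{\left(-1\right) \left(-1094263\right)}{-1675122} + \frac{950377}{2344878} = 1094263 \left(- \frac{1}{1675122}\right) + 950377 \cdot \frac{1}{2344878} = - \frac{1094263}{1675122} + \frac{950377}{2344878} = - \frac{81159651160}{327329727093} \approx -0.24794$)
$R = - \frac{74671}{12445}$ ($R = -6 + \frac{1}{\left(9 - \left(-7 - 3\right)\right) \left(-655\right)} = -6 + \frac{1}{\left(9 - -10\right) \left(-655\right)} = -6 + \frac{1}{\left(9 + 10\right) \left(-655\right)} = -6 + \frac{1}{19 \left(-655\right)} = -6 + \frac{1}{-12445} = -6 - \frac{1}{12445} = - \frac{74671}{12445} \approx -6.0001$)
$N = - \frac{74671}{12445} \approx -6.0001$
$\sqrt{C + N} = \sqrt{- \frac{81159651160}{327329727093} - \frac{74671}{12445}} = \sqrt{- \frac{25452069910447603}{4073618453672385}} = \frac{i \sqrt{11520224630151000344128274504795}}{1357872817890795}$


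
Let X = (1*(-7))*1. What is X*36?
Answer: -252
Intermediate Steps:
X = -7 (X = -7*1 = -7)
X*36 = -7*36 = -252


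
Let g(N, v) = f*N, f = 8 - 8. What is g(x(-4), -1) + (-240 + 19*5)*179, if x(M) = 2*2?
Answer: -25955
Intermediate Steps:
x(M) = 4
f = 0
g(N, v) = 0 (g(N, v) = 0*N = 0)
g(x(-4), -1) + (-240 + 19*5)*179 = 0 + (-240 + 19*5)*179 = 0 + (-240 + 95)*179 = 0 - 145*179 = 0 - 25955 = -25955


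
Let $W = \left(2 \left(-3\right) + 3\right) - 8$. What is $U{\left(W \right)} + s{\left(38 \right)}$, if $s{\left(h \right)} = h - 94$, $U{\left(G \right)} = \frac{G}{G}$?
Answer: $-55$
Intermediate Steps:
$W = -11$ ($W = \left(-6 + 3\right) - 8 = -3 - 8 = -11$)
$U{\left(G \right)} = 1$
$s{\left(h \right)} = -94 + h$
$U{\left(W \right)} + s{\left(38 \right)} = 1 + \left(-94 + 38\right) = 1 - 56 = -55$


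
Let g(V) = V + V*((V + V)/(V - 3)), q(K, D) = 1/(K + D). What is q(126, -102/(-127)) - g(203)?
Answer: -247632059/402600 ≈ -615.08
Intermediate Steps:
q(K, D) = 1/(D + K)
g(V) = V + 2*V²/(-3 + V) (g(V) = V + V*((2*V)/(-3 + V)) = V + V*(2*V/(-3 + V)) = V + 2*V²/(-3 + V))
q(126, -102/(-127)) - g(203) = 1/(-102/(-127) + 126) - 3*203*(-1 + 203)/(-3 + 203) = 1/(-102*(-1/127) + 126) - 3*203*202/200 = 1/(102/127 + 126) - 3*203*202/200 = 1/(16104/127) - 1*61509/100 = 127/16104 - 61509/100 = -247632059/402600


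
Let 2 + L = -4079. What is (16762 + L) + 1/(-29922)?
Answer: 379440881/29922 ≈ 12681.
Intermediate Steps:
L = -4081 (L = -2 - 4079 = -4081)
(16762 + L) + 1/(-29922) = (16762 - 4081) + 1/(-29922) = 12681 - 1/29922 = 379440881/29922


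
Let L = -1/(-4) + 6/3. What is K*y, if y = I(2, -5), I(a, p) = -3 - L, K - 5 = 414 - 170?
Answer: -5229/4 ≈ -1307.3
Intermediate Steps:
K = 249 (K = 5 + (414 - 170) = 5 + 244 = 249)
L = 9/4 (L = -1*(-1/4) + 6*(1/3) = 1/4 + 2 = 9/4 ≈ 2.2500)
I(a, p) = -21/4 (I(a, p) = -3 - 1*9/4 = -3 - 9/4 = -21/4)
y = -21/4 ≈ -5.2500
K*y = 249*(-21/4) = -5229/4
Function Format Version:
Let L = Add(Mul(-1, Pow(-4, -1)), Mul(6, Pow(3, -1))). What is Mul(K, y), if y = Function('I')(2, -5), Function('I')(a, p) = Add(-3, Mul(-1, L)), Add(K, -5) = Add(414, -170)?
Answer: Rational(-5229, 4) ≈ -1307.3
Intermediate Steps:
K = 249 (K = Add(5, Add(414, -170)) = Add(5, 244) = 249)
L = Rational(9, 4) (L = Add(Mul(-1, Rational(-1, 4)), Mul(6, Rational(1, 3))) = Add(Rational(1, 4), 2) = Rational(9, 4) ≈ 2.2500)
Function('I')(a, p) = Rational(-21, 4) (Function('I')(a, p) = Add(-3, Mul(-1, Rational(9, 4))) = Add(-3, Rational(-9, 4)) = Rational(-21, 4))
y = Rational(-21, 4) ≈ -5.2500
Mul(K, y) = Mul(249, Rational(-21, 4)) = Rational(-5229, 4)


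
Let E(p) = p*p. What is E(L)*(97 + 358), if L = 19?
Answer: 164255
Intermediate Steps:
E(p) = p²
E(L)*(97 + 358) = 19²*(97 + 358) = 361*455 = 164255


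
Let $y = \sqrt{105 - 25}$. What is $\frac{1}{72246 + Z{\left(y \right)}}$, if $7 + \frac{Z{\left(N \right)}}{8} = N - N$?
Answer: $\frac{1}{72190} \approx 1.3852 \cdot 10^{-5}$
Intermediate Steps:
$y = 4 \sqrt{5}$ ($y = \sqrt{80} = 4 \sqrt{5} \approx 8.9443$)
$Z{\left(N \right)} = -56$ ($Z{\left(N \right)} = -56 + 8 \left(N - N\right) = -56 + 8 \cdot 0 = -56 + 0 = -56$)
$\frac{1}{72246 + Z{\left(y \right)}} = \frac{1}{72246 - 56} = \frac{1}{72190}$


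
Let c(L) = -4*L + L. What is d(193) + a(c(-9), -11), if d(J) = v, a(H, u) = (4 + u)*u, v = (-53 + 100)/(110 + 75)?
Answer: 14292/185 ≈ 77.254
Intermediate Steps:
c(L) = -3*L
v = 47/185 ≈ 0.25405
a(H, u) = u*(4 + u)
d(J) = 47/185
d(193) + a(c(-9), -11) = 47/185 - 11*(4 - 11) = 47/185 - 11*(-7) = 47/185 + 77 = 14292/185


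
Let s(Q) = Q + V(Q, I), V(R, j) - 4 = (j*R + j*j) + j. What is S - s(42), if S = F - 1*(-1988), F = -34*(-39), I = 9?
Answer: 2800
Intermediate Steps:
V(R, j) = 4 + j + j² + R*j (V(R, j) = 4 + ((j*R + j*j) + j) = 4 + ((R*j + j²) + j) = 4 + ((j² + R*j) + j) = 4 + (j + j² + R*j) = 4 + j + j² + R*j)
s(Q) = 94 + 10*Q (s(Q) = Q + (4 + 9 + 9² + Q*9) = Q + (4 + 9 + 81 + 9*Q) = Q + (94 + 9*Q) = 94 + 10*Q)
F = 1326
S = 3314 (S = 1326 - 1*(-1988) = 1326 + 1988 = 3314)
S - s(42) = 3314 - (94 + 10*42) = 3314 - (94 + 420) = 3314 - 1*514 = 3314 - 514 = 2800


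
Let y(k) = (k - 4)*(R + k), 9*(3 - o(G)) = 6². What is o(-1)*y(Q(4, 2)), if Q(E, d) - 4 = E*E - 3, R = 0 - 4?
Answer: -169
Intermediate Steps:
R = -4
Q(E, d) = 1 + E² (Q(E, d) = 4 + (E*E - 3) = 4 + (E² - 3) = 4 + (-3 + E²) = 1 + E²)
o(G) = -1 (o(G) = 3 - ⅑*6² = 3 - ⅑*36 = 3 - 4 = -1)
y(k) = (-4 + k)² (y(k) = (k - 4)*(-4 + k) = (-4 + k)*(-4 + k) = (-4 + k)²)
o(-1)*y(Q(4, 2)) = -(16 + (1 + 4²)² - 8*(1 + 4²)) = -(16 + (1 + 16)² - 8*(1 + 16)) = -(16 + 17² - 8*17) = -(16 + 289 - 136) = -1*169 = -169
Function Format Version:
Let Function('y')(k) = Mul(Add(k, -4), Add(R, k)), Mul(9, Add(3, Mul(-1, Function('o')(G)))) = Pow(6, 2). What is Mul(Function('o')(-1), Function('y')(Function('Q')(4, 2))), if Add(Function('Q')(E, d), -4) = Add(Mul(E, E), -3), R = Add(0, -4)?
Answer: -169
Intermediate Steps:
R = -4
Function('Q')(E, d) = Add(1, Pow(E, 2)) (Function('Q')(E, d) = Add(4, Add(Mul(E, E), -3)) = Add(4, Add(Pow(E, 2), -3)) = Add(4, Add(-3, Pow(E, 2))) = Add(1, Pow(E, 2)))
Function('o')(G) = -1 (Function('o')(G) = Add(3, Mul(Rational(-1, 9), Pow(6, 2))) = Add(3, Mul(Rational(-1, 9), 36)) = Add(3, -4) = -1)
Function('y')(k) = Pow(Add(-4, k), 2) (Function('y')(k) = Mul(Add(k, -4), Add(-4, k)) = Mul(Add(-4, k), Add(-4, k)) = Pow(Add(-4, k), 2))
Mul(Function('o')(-1), Function('y')(Function('Q')(4, 2))) = Mul(-1, Add(16, Pow(Add(1, Pow(4, 2)), 2), Mul(-8, Add(1, Pow(4, 2))))) = Mul(-1, Add(16, Pow(Add(1, 16), 2), Mul(-8, Add(1, 16)))) = Mul(-1, Add(16, Pow(17, 2), Mul(-8, 17))) = Mul(-1, Add(16, 289, -136)) = Mul(-1, 169) = -169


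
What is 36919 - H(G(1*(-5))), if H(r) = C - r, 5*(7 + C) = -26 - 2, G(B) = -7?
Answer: 184623/5 ≈ 36925.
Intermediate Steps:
C = -63/5 (C = -7 + (-26 - 2)/5 = -7 + (⅕)*(-28) = -7 - 28/5 = -63/5 ≈ -12.600)
H(r) = -63/5 - r
36919 - H(G(1*(-5))) = 36919 - (-63/5 - 1*(-7)) = 36919 - (-63/5 + 7) = 36919 - 1*(-28/5) = 36919 + 28/5 = 184623/5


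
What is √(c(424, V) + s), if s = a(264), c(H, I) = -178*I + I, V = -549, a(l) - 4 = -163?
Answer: √97014 ≈ 311.47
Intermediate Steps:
a(l) = -159 (a(l) = 4 - 163 = -159)
c(H, I) = -177*I
s = -159
√(c(424, V) + s) = √(-177*(-549) - 159) = √(97173 - 159) = √97014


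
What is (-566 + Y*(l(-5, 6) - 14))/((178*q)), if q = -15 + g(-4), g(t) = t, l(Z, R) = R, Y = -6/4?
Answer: 277/1691 ≈ 0.16381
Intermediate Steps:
Y = -3/2 (Y = -6*1/4 = -3/2 ≈ -1.5000)
q = -19 (q = -15 - 4 = -19)
(-566 + Y*(l(-5, 6) - 14))/((178*q)) = (-566 - 3*(6 - 14)/2)/((178*(-19))) = (-566 - 3/2*(-8))/(-3382) = (-566 + 12)*(-1/3382) = -554*(-1/3382) = 277/1691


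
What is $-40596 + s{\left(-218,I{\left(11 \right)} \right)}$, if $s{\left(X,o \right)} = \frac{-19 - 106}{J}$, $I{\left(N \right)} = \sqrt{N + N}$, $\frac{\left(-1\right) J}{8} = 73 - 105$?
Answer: $- \frac{10392701}{256} \approx -40597.0$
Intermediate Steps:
$J = 256$ ($J = - 8 \left(73 - 105\right) = \left(-8\right) \left(-32\right) = 256$)
$I{\left(N \right)} = \sqrt{2} \sqrt{N}$ ($I{\left(N \right)} = \sqrt{2 N} = \sqrt{2} \sqrt{N}$)
$s{\left(X,o \right)} = - \frac{125}{256}$ ($s{\left(X,o \right)} = \frac{-19 - 106}{256} = \left(-125\right) \frac{1}{256} = - \frac{125}{256}$)
$-40596 + s{\left(-218,I{\left(11 \right)} \right)} = -40596 - \frac{125}{256} = - \frac{10392701}{256}$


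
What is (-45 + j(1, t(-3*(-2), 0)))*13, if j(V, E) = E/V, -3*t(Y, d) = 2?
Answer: -1781/3 ≈ -593.67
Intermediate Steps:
t(Y, d) = -⅔ (t(Y, d) = -⅓*2 = -⅔)
(-45 + j(1, t(-3*(-2), 0)))*13 = (-45 - ⅔/1)*13 = (-45 - ⅔*1)*13 = (-45 - ⅔)*13 = -137/3*13 = -1781/3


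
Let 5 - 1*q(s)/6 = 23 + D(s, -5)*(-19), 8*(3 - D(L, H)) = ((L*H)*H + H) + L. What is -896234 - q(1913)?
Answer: -751091/4 ≈ -1.8777e+5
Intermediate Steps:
D(L, H) = 3 - H/8 - L/8 - L*H**2/8 (D(L, H) = 3 - (((L*H)*H + H) + L)/8 = 3 - (((H*L)*H + H) + L)/8 = 3 - ((L*H**2 + H) + L)/8 = 3 - ((H + L*H**2) + L)/8 = 3 - (H + L + L*H**2)/8 = 3 + (-H/8 - L/8 - L*H**2/8) = 3 - H/8 - L/8 - L*H**2/8)
q(s) = 1221/4 - 741*s/2 (q(s) = 30 - 6*(23 + (3 - 1/8*(-5) - s/8 - 1/8*s*(-5)**2)*(-19)) = 30 - 6*(23 + (3 + 5/8 - s/8 - 1/8*s*25)*(-19)) = 30 - 6*(23 + (3 + 5/8 - s/8 - 25*s/8)*(-19)) = 30 - 6*(23 + (29/8 - 13*s/4)*(-19)) = 30 - 6*(23 + (-551/8 + 247*s/4)) = 30 - 6*(-367/8 + 247*s/4) = 30 + (1101/4 - 741*s/2) = 1221/4 - 741*s/2)
-896234 - q(1913) = -896234 - (1221/4 - 741/2*1913) = -896234 - (1221/4 - 1417533/2) = -896234 - 1*(-2833845/4) = -896234 + 2833845/4 = -751091/4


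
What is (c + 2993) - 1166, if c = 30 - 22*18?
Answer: 1461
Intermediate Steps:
c = -366 (c = 30 - 396 = -366)
(c + 2993) - 1166 = (-366 + 2993) - 1166 = 2627 - 1166 = 1461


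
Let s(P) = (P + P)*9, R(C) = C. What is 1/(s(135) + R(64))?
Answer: 1/2494 ≈ 0.00040096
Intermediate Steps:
s(P) = 18*P (s(P) = (2*P)*9 = 18*P)
1/(s(135) + R(64)) = 1/(18*135 + 64) = 1/(2430 + 64) = 1/2494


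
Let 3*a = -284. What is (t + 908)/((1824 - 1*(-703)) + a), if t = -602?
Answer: 918/7297 ≈ 0.12581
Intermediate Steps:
a = -284/3 (a = (⅓)*(-284) = -284/3 ≈ -94.667)
(t + 908)/((1824 - 1*(-703)) + a) = (-602 + 908)/((1824 - 1*(-703)) - 284/3) = 306/((1824 + 703) - 284/3) = 306/(2527 - 284/3) = 306/(7297/3) = 306*(3/7297) = 918/7297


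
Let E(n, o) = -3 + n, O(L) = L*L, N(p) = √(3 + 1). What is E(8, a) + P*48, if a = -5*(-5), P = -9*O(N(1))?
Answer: -1723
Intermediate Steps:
N(p) = 2 (N(p) = √4 = 2)
O(L) = L²
P = -36 (P = -9*2² = -9*4 = -36)
a = 25
E(8, a) + P*48 = (-3 + 8) - 36*48 = 5 - 1728 = -1723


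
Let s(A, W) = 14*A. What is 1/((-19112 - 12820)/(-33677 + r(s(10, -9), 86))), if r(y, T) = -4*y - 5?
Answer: 5707/5322 ≈ 1.0723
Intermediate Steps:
r(y, T) = -5 - 4*y
1/((-19112 - 12820)/(-33677 + r(s(10, -9), 86))) = 1/((-19112 - 12820)/(-33677 + (-5 - 56*10))) = 1/(-31932/(-33677 + (-5 - 4*140))) = 1/(-31932/(-33677 + (-5 - 560))) = 1/(-31932/(-33677 - 565)) = 1/(-31932/(-34242)) = 1/(-31932*(-1/34242)) = 1/(5322/5707) = 5707/5322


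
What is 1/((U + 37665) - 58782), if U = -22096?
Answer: -1/43213 ≈ -2.3141e-5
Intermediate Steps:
1/((U + 37665) - 58782) = 1/((-22096 + 37665) - 58782) = 1/(15569 - 58782) = 1/(-43213) = -1/43213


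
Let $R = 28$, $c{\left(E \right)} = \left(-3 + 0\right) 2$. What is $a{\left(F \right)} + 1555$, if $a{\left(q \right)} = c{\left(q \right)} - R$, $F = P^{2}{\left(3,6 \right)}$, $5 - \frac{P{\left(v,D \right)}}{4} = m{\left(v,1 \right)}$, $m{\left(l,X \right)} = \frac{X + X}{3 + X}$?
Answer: $1521$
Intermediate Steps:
$m{\left(l,X \right)} = \frac{2 X}{3 + X}$
$c{\left(E \right)} = -6$ ($c{\left(E \right)} = \left(-3\right) 2 = -6$)
$P{\left(v,D \right)} = 18$ ($P{\left(v,D \right)} = 20 - 4 \cdot 2 \cdot 1 \frac{1}{3 + 1} = 20 - 4 \cdot 2 \cdot 1 \cdot \frac{1}{4} = 20 - 2 = 18$)
$F = 324$ ($F = 18^{2} = 324$)
$a{\left(q \right)} = -34$ ($a{\left(q \right)} = -6 - 28 = -34$)
$a{\left(F \right)} + 1555 = -34 + 1555 = 1521$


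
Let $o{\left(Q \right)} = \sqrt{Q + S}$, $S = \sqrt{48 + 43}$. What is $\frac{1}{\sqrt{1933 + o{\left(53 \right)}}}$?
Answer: $\frac{1}{\sqrt{1933 + \sqrt{53 + \sqrt{91}}}} \approx 0.022699$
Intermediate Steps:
$S = \sqrt{91} \approx 9.5394$
$o{\left(Q \right)} = \sqrt{Q + \sqrt{91}}$
$\frac{1}{\sqrt{1933 + o{\left(53 \right)}}} = \frac{1}{\sqrt{1933 + \sqrt{53 + \sqrt{91}}}}$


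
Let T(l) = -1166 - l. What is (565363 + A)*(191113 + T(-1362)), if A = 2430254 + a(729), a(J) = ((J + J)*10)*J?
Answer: 2606477418033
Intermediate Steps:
a(J) = 20*J² (a(J) = ((2*J)*10)*J = (20*J)*J = 20*J²)
A = 13059074 (A = 2430254 + 20*729² = 2430254 + 20*531441 = 2430254 + 10628820 = 13059074)
(565363 + A)*(191113 + T(-1362)) = (565363 + 13059074)*(191113 + (-1166 - 1*(-1362))) = 13624437*(191113 + (-1166 + 1362)) = 13624437*(191113 + 196) = 13624437*191309 = 2606477418033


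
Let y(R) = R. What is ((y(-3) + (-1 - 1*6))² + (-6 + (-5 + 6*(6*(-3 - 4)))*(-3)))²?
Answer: 748225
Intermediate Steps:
((y(-3) + (-1 - 1*6))² + (-6 + (-5 + 6*(6*(-3 - 4)))*(-3)))² = ((-3 + (-1 - 1*6))² + (-6 + (-5 + 6*(6*(-3 - 4)))*(-3)))² = ((-3 + (-1 - 6))² + (-6 + (-5 + 6*(6*(-7)))*(-3)))² = ((-3 - 7)² + (-6 + (-5 + 6*(-42))*(-3)))² = ((-10)² + (-6 + (-5 - 252)*(-3)))² = (100 + (-6 - 257*(-3)))² = (100 + (-6 + 771))² = (100 + 765)² = 865² = 748225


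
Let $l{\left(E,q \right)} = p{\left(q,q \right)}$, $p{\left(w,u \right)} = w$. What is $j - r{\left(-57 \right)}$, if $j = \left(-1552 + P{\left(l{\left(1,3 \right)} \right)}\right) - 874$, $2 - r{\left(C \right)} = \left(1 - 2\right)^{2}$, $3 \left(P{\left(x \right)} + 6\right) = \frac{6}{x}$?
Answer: $- \frac{7297}{3} \approx -2432.3$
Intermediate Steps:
$l{\left(E,q \right)} = q$
$P{\left(x \right)} = -6 + \frac{2}{x}$ ($P{\left(x \right)} = -6 + \frac{6 \frac{1}{x}}{3} = -6 + \frac{2}{x}$)
$r{\left(C \right)} = 1$ ($r{\left(C \right)} = 2 - \left(1 - 2\right)^{2} = 2 - \left(-1\right)^{2} = 2 - 1 = 1$)
$j = - \frac{7294}{3}$ ($j = \left(-1552 - \left(6 - \frac{2}{3}\right)\right) - 874 = \left(-1552 + \left(-6 + 2 \cdot \frac{1}{3}\right)\right) - 874 = \left(-1552 + \left(-6 + \frac{2}{3}\right)\right) - 874 = \left(-1552 - \frac{16}{3}\right) - 874 = - \frac{4672}{3} - 874 = - \frac{7294}{3} \approx -2431.3$)
$j - r{\left(-57 \right)} = - \frac{7294}{3} - 1 = - \frac{7297}{3}$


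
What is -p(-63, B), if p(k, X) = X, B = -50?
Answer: 50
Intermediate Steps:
-p(-63, B) = -1*(-50) = 50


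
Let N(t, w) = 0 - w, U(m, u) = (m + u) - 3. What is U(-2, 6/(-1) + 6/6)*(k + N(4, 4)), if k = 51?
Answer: -470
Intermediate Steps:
U(m, u) = -3 + m + u
N(t, w) = -w
U(-2, 6/(-1) + 6/6)*(k + N(4, 4)) = (-3 - 2 + (6/(-1) + 6/6))*(51 - 1*4) = (-3 - 2 + (6*(-1) + 6*(1/6)))*(51 - 4) = (-3 - 2 + (-6 + 1))*47 = (-3 - 2 - 5)*47 = -10*47 = -470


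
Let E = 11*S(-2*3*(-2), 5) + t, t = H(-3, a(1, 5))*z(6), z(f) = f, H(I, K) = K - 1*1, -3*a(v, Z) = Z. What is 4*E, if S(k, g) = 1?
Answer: -20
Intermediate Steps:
a(v, Z) = -Z/3
H(I, K) = -1 + K (H(I, K) = K - 1 = -1 + K)
t = -16 (t = (-1 - ⅓*5)*6 = (-1 - 5/3)*6 = -8/3*6 = -16)
E = -5 (E = 11*1 - 16 = 11 - 16 = -5)
4*E = 4*(-5) = -20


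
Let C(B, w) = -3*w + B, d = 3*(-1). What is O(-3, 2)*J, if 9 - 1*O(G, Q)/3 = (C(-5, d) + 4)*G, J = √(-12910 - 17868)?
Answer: 99*I*√30778 ≈ 17368.0*I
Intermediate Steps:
d = -3
C(B, w) = B - 3*w
J = I*√30778 (J = √(-30778) = I*√30778 ≈ 175.44*I)
O(G, Q) = 27 - 24*G (O(G, Q) = 27 - 3*((-5 - 3*(-3)) + 4)*G = 27 - 3*((-5 + 9) + 4)*G = 27 - 3*(4 + 4)*G = 27 - 24*G)
O(-3, 2)*J = (27 - 24*(-3))*(I*√30778) = (27 + 72)*(I*√30778) = 99*(I*√30778) = 99*I*√30778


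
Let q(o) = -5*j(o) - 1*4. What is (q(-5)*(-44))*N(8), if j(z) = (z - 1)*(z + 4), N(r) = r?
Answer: 11968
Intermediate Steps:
j(z) = (-1 + z)*(4 + z)
q(o) = 16 - 15*o - 5*o² (q(o) = -5*(-4 + o² + 3*o) - 1*4 = (20 - 15*o - 5*o²) - 4 = 16 - 15*o - 5*o²)
(q(-5)*(-44))*N(8) = ((16 - 15*(-5) - 5*(-5)²)*(-44))*8 = ((16 + 75 - 5*25)*(-44))*8 = ((16 + 75 - 125)*(-44))*8 = -34*(-44)*8 = 1496*8 = 11968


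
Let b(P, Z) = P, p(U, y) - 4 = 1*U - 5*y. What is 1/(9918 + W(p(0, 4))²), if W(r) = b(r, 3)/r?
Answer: 1/9919 ≈ 0.00010082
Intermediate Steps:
p(U, y) = 4 + U - 5*y (p(U, y) = 4 + (1*U - 5*y) = 4 + (U - 5*y) = 4 + U - 5*y)
W(r) = 1 (W(r) = r/r = 1)
1/(9918 + W(p(0, 4))²) = 1/(9918 + 1²) = 1/(9918 + 1) = 1/9919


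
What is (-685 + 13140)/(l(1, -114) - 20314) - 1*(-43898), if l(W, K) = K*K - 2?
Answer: 64264181/1464 ≈ 43896.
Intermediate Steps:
l(W, K) = -2 + K² (l(W, K) = K² - 2 = -2 + K²)
(-685 + 13140)/(l(1, -114) - 20314) - 1*(-43898) = (-685 + 13140)/((-2 + (-114)²) - 20314) - 1*(-43898) = 12455/((-2 + 12996) - 20314) + 43898 = 12455/(12994 - 20314) + 43898 = 12455/(-7320) + 43898 = 12455*(-1/7320) + 43898 = -2491/1464 + 43898 = 64264181/1464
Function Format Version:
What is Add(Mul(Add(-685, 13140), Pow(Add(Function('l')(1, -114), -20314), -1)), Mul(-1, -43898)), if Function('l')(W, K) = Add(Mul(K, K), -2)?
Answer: Rational(64264181, 1464) ≈ 43896.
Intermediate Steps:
Function('l')(W, K) = Add(-2, Pow(K, 2)) (Function('l')(W, K) = Add(Pow(K, 2), -2) = Add(-2, Pow(K, 2)))
Add(Mul(Add(-685, 13140), Pow(Add(Function('l')(1, -114), -20314), -1)), Mul(-1, -43898)) = Add(Mul(Add(-685, 13140), Pow(Add(Add(-2, Pow(-114, 2)), -20314), -1)), Mul(-1, -43898)) = Add(Mul(12455, Pow(Add(Add(-2, 12996), -20314), -1)), 43898) = Add(Mul(12455, Pow(Add(12994, -20314), -1)), 43898) = Add(Mul(12455, Pow(-7320, -1)), 43898) = Add(Mul(12455, Rational(-1, 7320)), 43898) = Add(Rational(-2491, 1464), 43898) = Rational(64264181, 1464)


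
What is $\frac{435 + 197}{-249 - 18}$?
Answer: $- \frac{632}{267} \approx -2.367$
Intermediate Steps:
$\frac{435 + 197}{-249 - 18} = \frac{632}{-267} = 632 \left(- \frac{1}{267}\right) = - \frac{632}{267}$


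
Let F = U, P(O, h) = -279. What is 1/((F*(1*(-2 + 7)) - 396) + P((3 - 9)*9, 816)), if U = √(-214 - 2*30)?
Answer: -27/18499 - I*√274/92495 ≈ -0.0014595 - 0.00017896*I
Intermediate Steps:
U = I*√274 (U = √(-214 - 60) = √(-274) = I*√274 ≈ 16.553*I)
F = I*√274 ≈ 16.553*I
1/((F*(1*(-2 + 7)) - 396) + P((3 - 9)*9, 816)) = 1/(((I*√274)*(1*(-2 + 7)) - 396) - 279) = 1/(((I*√274)*(1*5) - 396) - 279) = 1/(((I*√274)*5 - 396) - 279) = 1/((5*I*√274 - 396) - 279) = 1/((-396 + 5*I*√274) - 279) = 1/(-675 + 5*I*√274)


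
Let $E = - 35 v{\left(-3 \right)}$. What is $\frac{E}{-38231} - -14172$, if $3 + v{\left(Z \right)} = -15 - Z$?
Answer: $\frac{541809207}{38231} \approx 14172.0$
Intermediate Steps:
$v{\left(Z \right)} = -18 - Z$ ($v{\left(Z \right)} = -3 - \left(15 + Z\right) = -18 - Z$)
$E = 525$ ($E = - 35 \left(-18 - -3\right) = - 35 \left(-18 + 3\right) = \left(-35\right) \left(-15\right) = 525$)
$\frac{E}{-38231} - -14172 = \frac{525}{-38231} - -14172 = 525 \left(- \frac{1}{38231}\right) + 14172 = - \frac{525}{38231} + 14172 = \frac{541809207}{38231}$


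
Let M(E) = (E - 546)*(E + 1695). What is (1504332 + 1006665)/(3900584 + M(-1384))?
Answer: 836999/1100118 ≈ 0.76083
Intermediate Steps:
M(E) = (-546 + E)*(1695 + E)
(1504332 + 1006665)/(3900584 + M(-1384)) = (1504332 + 1006665)/(3900584 + (-925470 + (-1384)² + 1149*(-1384))) = 2510997/(3900584 + (-925470 + 1915456 - 1590216)) = 2510997/(3900584 - 600230) = 2510997/3300354 = 2510997*(1/3300354) = 836999/1100118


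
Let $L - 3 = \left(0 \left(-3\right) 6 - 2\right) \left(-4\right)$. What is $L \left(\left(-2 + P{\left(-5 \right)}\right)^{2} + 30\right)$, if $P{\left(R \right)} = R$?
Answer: $869$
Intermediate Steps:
$L = 11$ ($L = 3 + \left(0 \left(-3\right) 6 - 2\right) \left(-4\right) = 3 + \left(0 \cdot 6 - 2\right) \left(-4\right) = 3 + \left(0 - 2\right) \left(-4\right) = 3 - -8 = 3 + 8 = 11$)
$L \left(\left(-2 + P{\left(-5 \right)}\right)^{2} + 30\right) = 11 \left(\left(-2 - 5\right)^{2} + 30\right) = 11 \left(\left(-7\right)^{2} + 30\right) = 11 \left(49 + 30\right) = 11 \cdot 79 = 869$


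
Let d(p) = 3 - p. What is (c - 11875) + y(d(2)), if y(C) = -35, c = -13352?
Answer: -25262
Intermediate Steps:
(c - 11875) + y(d(2)) = (-13352 - 11875) - 35 = -25227 - 35 = -25262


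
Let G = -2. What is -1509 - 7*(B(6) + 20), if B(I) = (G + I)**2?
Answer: -1761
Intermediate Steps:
B(I) = (-2 + I)**2
-1509 - 7*(B(6) + 20) = -1509 - 7*((-2 + 6)**2 + 20) = -1509 - 7*(4**2 + 20) = -1509 - 7*(16 + 20) = -1509 - 7*36 = -1509 - 252 = -1761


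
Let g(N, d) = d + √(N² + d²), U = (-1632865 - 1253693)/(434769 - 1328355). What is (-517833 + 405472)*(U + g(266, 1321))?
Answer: -22159717766784/148931 - 112361*√1815797 ≈ -3.0020e+8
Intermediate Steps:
U = 481093/148931 (U = -2886558/(-893586) = -2886558*(-1/893586) = 481093/148931 ≈ 3.2303)
(-517833 + 405472)*(U + g(266, 1321)) = (-517833 + 405472)*(481093/148931 + (1321 + √(266² + 1321²))) = -112361*(481093/148931 + (1321 + √(70756 + 1745041))) = -112361*(481093/148931 + (1321 + √1815797)) = -112361*(197218944/148931 + √1815797) = -22159717766784/148931 - 112361*√1815797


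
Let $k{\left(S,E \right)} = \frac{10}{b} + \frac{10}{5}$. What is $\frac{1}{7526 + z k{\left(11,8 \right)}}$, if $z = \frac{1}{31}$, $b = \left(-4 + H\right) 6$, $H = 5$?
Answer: $\frac{93}{699929} \approx 0.00013287$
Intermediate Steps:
$b = 6$ ($b = \left(-4 + 5\right) 6 = 1 \cdot 6 = 6$)
$k{\left(S,E \right)} = \frac{11}{3}$ ($k{\left(S,E \right)} = \frac{10}{6} + \frac{10}{5} = 10 \cdot \frac{1}{6} + 10 \cdot \frac{1}{5} = \frac{5}{3} + 2 = \frac{11}{3}$)
$z = \frac{1}{31} \approx 0.032258$
$\frac{1}{7526 + z k{\left(11,8 \right)}} = \frac{1}{7526 + \frac{1}{31} \cdot \frac{11}{3}} = \frac{1}{7526 + \frac{11}{93}} = \frac{1}{\frac{699929}{93}} = \frac{93}{699929}$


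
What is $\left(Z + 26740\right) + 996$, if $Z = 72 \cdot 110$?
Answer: $35656$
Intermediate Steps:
$Z = 7920$
$\left(Z + 26740\right) + 996 = \left(7920 + 26740\right) + 996 = 34660 + 996 = 35656$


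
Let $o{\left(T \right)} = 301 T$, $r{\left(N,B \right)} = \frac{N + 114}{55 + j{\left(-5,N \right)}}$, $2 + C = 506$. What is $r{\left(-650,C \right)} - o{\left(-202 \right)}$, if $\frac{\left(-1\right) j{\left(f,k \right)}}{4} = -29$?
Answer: $\frac{10396606}{171} \approx 60799.0$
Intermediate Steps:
$C = 504$ ($C = -2 + 506 = 504$)
$j{\left(f,k \right)} = 116$ ($j{\left(f,k \right)} = \left(-4\right) \left(-29\right) = 116$)
$r{\left(N,B \right)} = \frac{2}{3} + \frac{N}{171}$ ($r{\left(N,B \right)} = \frac{N + 114}{55 + 116} = \frac{114 + N}{171} = \left(114 + N\right) \frac{1}{171} = \frac{2}{3} + \frac{N}{171}$)
$r{\left(-650,C \right)} - o{\left(-202 \right)} = \left(\frac{2}{3} + \frac{1}{171} \left(-650\right)\right) - 301 \left(-202\right) = \left(\frac{2}{3} - \frac{650}{171}\right) - -60802 = - \frac{536}{171} + 60802 = \frac{10396606}{171}$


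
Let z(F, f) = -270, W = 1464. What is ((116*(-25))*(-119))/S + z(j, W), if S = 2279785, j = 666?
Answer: -7237610/26821 ≈ -269.85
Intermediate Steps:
((116*(-25))*(-119))/S + z(j, W) = ((116*(-25))*(-119))/2279785 - 270 = -2900*(-119)*(1/2279785) - 270 = 345100*(1/2279785) - 270 = 4060/26821 - 270 = -7237610/26821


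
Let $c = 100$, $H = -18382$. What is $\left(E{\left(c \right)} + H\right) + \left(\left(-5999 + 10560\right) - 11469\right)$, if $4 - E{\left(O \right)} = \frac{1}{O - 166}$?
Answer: $- \frac{1668875}{66} \approx -25286.0$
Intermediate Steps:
$E{\left(O \right)} = 4 - \frac{1}{-166 + O}$ ($E{\left(O \right)} = 4 - \frac{1}{O - 166} = 4 - \frac{1}{-166 + O}$)
$\left(E{\left(c \right)} + H\right) + \left(\left(-5999 + 10560\right) - 11469\right) = \left(\frac{-665 + 4 \cdot 100}{-166 + 100} - 18382\right) + \left(\left(-5999 + 10560\right) - 11469\right) = \left(\frac{-665 + 400}{-66} - 18382\right) + \left(4561 - 11469\right) = \left(\left(- \frac{1}{66}\right) \left(-265\right) - 18382\right) - 6908 = \left(\frac{265}{66} - 18382\right) - 6908 = - \frac{1212947}{66} - 6908 = - \frac{1668875}{66}$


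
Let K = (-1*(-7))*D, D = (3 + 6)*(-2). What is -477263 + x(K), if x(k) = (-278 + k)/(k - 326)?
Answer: -53930618/113 ≈ -4.7726e+5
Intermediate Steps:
D = -18 (D = 9*(-2) = -18)
K = -126 (K = -1*(-7)*(-18) = 7*(-18) = -126)
x(k) = (-278 + k)/(-326 + k)
-477263 + x(K) = -477263 + (-278 - 126)/(-326 - 126) = -477263 - 404/(-452) = -477263 - 1/452*(-404) = -477263 + 101/113 = -53930618/113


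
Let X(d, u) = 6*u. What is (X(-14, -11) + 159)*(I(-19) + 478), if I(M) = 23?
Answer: 46593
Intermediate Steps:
(X(-14, -11) + 159)*(I(-19) + 478) = (6*(-11) + 159)*(23 + 478) = (-66 + 159)*501 = 93*501 = 46593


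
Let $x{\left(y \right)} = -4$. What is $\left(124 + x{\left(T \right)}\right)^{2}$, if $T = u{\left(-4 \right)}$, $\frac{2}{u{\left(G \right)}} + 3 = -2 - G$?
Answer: $14400$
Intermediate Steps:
$u{\left(G \right)} = \frac{2}{-5 - G}$ ($u{\left(G \right)} = \frac{2}{-3 - \left(2 + G\right)} = \frac{2}{-5 - G}$)
$T = -2$ ($T = - \frac{2}{5 - 4} = - \frac{2}{1} = \left(-2\right) 1 = -2$)
$\left(124 + x{\left(T \right)}\right)^{2} = \left(124 - 4\right)^{2} = 120^{2} = 14400$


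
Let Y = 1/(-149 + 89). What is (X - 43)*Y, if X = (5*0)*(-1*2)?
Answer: 43/60 ≈ 0.71667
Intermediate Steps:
Y = -1/60 (Y = 1/(-60) = -1/60 ≈ -0.016667)
X = 0 (X = 0*(-2) = 0)
(X - 43)*Y = (0 - 43)*(-1/60) = -43*(-1/60) = 43/60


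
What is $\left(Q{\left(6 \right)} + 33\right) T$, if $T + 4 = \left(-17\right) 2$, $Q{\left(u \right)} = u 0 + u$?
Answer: $-1482$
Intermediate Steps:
$Q{\left(u \right)} = u$ ($Q{\left(u \right)} = 0 + u = u$)
$T = -38$ ($T = -4 - 34 = -38$)
$\left(Q{\left(6 \right)} + 33\right) T = \left(6 + 33\right) \left(-38\right) = 39 \left(-38\right) = -1482$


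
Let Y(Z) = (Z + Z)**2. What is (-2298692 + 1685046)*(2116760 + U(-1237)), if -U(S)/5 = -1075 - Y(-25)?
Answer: -1309910229210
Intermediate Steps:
Y(Z) = 4*Z**2 (Y(Z) = (2*Z)**2 = 4*Z**2)
U(S) = 17875 (U(S) = -5*(-1075 - 4*(-25)**2) = -5*(-1075 - 4*625) = -5*(-1075 - 1*2500) = -5*(-1075 - 2500) = -5*(-3575) = 17875)
(-2298692 + 1685046)*(2116760 + U(-1237)) = (-2298692 + 1685046)*(2116760 + 17875) = -613646*2134635 = -1309910229210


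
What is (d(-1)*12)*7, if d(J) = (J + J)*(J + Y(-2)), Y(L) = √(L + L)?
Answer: 168 - 336*I ≈ 168.0 - 336.0*I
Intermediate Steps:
Y(L) = √2*√L (Y(L) = √(2*L) = √2*√L)
d(J) = 2*J*(J + 2*I) (d(J) = (J + J)*(J + √2*√(-2)) = (2*J)*(J + √2*(I*√2)) = (2*J)*(J + 2*I) = 2*J*(J + 2*I))
(d(-1)*12)*7 = ((2*(-1)*(-1 + 2*I))*12)*7 = ((2 - 4*I)*12)*7 = (24 - 48*I)*7 = 168 - 336*I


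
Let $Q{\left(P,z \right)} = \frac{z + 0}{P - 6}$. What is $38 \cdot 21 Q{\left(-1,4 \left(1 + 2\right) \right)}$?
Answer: $-1368$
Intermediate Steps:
$Q{\left(P,z \right)} = \frac{z}{-6 + P}$
$38 \cdot 21 Q{\left(-1,4 \left(1 + 2\right) \right)} = 38 \cdot 21 \frac{4 \left(1 + 2\right)}{-6 - 1} = 798 \frac{4 \cdot 3}{-7} = 798 \cdot 12 \left(- \frac{1}{7}\right) = 798 \left(- \frac{12}{7}\right) = -1368$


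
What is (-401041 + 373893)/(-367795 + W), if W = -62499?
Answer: 13574/215147 ≈ 0.063092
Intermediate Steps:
(-401041 + 373893)/(-367795 + W) = (-401041 + 373893)/(-367795 - 62499) = -27148/(-430294) = -27148*(-1/430294) = 13574/215147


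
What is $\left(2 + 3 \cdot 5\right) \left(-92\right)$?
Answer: $-1564$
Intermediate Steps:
$\left(2 + 3 \cdot 5\right) \left(-92\right) = \left(2 + 15\right) \left(-92\right) = 17 \left(-92\right) = -1564$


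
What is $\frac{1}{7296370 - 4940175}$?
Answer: $\frac{1}{2356195} \approx 4.2441 \cdot 10^{-7}$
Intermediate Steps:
$\frac{1}{7296370 - 4940175} = \frac{1}{2356195}$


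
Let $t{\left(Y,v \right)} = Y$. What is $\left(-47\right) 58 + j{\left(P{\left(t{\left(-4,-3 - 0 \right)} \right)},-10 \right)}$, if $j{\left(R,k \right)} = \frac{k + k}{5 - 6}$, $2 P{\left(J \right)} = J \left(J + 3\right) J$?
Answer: $-2706$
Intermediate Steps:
$P{\left(J \right)} = \frac{J^{2} \left(3 + J\right)}{2}$ ($P{\left(J \right)} = \frac{J \left(J + 3\right) J}{2} = \frac{J \left(3 + J\right) J}{2} = \frac{J^{2} \left(3 + J\right)}{2}$)
$j{\left(R,k \right)} = - 2 k$ ($j{\left(R,k \right)} = \frac{2 k}{-1} = 2 k \left(-1\right) = - 2 k$)
$\left(-47\right) 58 + j{\left(P{\left(t{\left(-4,-3 - 0 \right)} \right)},-10 \right)} = \left(-47\right) 58 - -20 = -2726 + 20 = -2706$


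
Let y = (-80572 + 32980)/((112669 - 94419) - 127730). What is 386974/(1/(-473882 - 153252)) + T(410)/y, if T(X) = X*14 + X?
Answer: -481243439584978/1983 ≈ -2.4268e+11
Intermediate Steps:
T(X) = 15*X (T(X) = 14*X + X = 15*X)
y = 5949/13685 (y = -47592/(18250 - 127730) = -47592/(-109480) = -47592*(-1/109480) = 5949/13685 ≈ 0.43471)
386974/(1/(-473882 - 153252)) + T(410)/y = 386974/(1/(-473882 - 153252)) + (15*410)/(5949/13685) = 386974/(1/(-627134)) + 6150*(13685/5949) = 386974/(-1/627134) + 28054250/1983 = 386974*(-627134) + 28054250/1983 = -242684552516 + 28054250/1983 = -481243439584978/1983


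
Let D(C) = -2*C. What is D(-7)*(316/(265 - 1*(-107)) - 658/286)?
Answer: -270200/13299 ≈ -20.317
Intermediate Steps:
D(-7)*(316/(265 - 1*(-107)) - 658/286) = (-2*(-7))*(316/(265 - 1*(-107)) - 658/286) = 14*(316/(265 + 107) - 658*1/286) = 14*(316/372 - 329/143) = 14*(316*(1/372) - 329/143) = 14*(79/93 - 329/143) = 14*(-19300/13299) = -270200/13299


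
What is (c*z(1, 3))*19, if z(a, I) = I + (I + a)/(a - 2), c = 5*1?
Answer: -95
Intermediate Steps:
c = 5
z(a, I) = I + (I + a)/(-2 + a)
(c*z(1, 3))*19 = (5*((1 - 1*3 + 3*1)/(-2 + 1)))*19 = (5*((1 - 3 + 3)/(-1)))*19 = (5*(-1*1))*19 = (5*(-1))*19 = -5*19 = -95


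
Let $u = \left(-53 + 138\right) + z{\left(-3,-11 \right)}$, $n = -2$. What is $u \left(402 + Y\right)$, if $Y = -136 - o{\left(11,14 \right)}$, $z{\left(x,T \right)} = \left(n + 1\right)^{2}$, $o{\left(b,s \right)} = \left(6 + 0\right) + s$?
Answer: $21156$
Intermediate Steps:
$o{\left(b,s \right)} = 6 + s$
$z{\left(x,T \right)} = 1$ ($z{\left(x,T \right)} = \left(-2 + 1\right)^{2} = \left(-1\right)^{2} = 1$)
$u = 86$ ($u = \left(-53 + 138\right) + 1 = 85 + 1 = 86$)
$Y = -156$ ($Y = -136 - \left(6 + 14\right) = -136 - 20 = -156$)
$u \left(402 + Y\right) = 86 \left(402 - 156\right) = 86 \cdot 246 = 21156$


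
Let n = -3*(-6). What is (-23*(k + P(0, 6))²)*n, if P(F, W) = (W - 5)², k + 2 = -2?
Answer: -3726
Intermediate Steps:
k = -4 (k = -2 - 2 = -4)
P(F, W) = (-5 + W)²
n = 18
(-23*(k + P(0, 6))²)*n = -23*(-4 + (-5 + 6)²)²*18 = -23*(-4 + 1²)²*18 = -23*(-4 + 1)²*18 = -23*(-3)²*18 = -23*9*18 = -207*18 = -3726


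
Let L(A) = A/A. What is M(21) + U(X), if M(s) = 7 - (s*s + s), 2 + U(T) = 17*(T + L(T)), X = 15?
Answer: -185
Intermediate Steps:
L(A) = 1
U(T) = 15 + 17*T (U(T) = -2 + 17*(T + 1) = -2 + 17*(1 + T) = -2 + (17 + 17*T) = 15 + 17*T)
M(s) = 7 - s - s² (M(s) = 7 - (s² + s) = 7 - (s + s²) = 7 + (-s - s²) = 7 - s - s²)
M(21) + U(X) = (7 - 1*21 - 1*21²) + (15 + 17*15) = (7 - 21 - 1*441) + (15 + 255) = (7 - 21 - 441) + 270 = -455 + 270 = -185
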